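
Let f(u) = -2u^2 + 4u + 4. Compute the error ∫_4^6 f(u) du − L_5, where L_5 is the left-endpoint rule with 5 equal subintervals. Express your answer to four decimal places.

Exact integral: ∫_4^6 f(u) du ≈ -53.333333.
L_5 = -47.04.
Error ≈ -53.333333 − (-47.04) ≈ -6.2933.

-6.2933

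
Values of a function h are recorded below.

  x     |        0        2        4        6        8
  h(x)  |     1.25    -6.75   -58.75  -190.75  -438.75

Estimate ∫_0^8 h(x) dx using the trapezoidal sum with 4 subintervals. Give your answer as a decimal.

Δx = 2.
T_4 = (2/2)·[1.25 + 2·(-6.75) + 2·(-58.75) + 2·(-190.75) + (-438.75)] = -950.

-950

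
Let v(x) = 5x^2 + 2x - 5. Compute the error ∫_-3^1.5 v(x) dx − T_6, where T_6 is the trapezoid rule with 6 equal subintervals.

Exact integral: ∫_-3^1.5 v(x) dx = 21.375.
T_6 = 23.484375.
Error = 21.375 − 23.484375 = -2.109375.

-2.109375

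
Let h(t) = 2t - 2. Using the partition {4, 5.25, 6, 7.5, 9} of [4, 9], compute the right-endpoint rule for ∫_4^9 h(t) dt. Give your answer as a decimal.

61.625

Subinterval widths: 1.25, 0.75, 1.5, 1.5.
Right endpoints: 5.25, 6, 7.5, 9.
h(5.25) = 8.5, h(6) = 10, h(7.5) = 13, h(9) = 16.
Sum = Σ Δt_i · h(t_i).
Sum = 61.625.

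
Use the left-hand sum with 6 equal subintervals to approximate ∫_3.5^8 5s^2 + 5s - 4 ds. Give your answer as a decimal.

789.890625

Δs = (8 − 3.5)/6 = 0.75.
Left endpoints: 3.5, 4.25, 5, 5.75, 6.5, 7.25.
f(3.5) = 74.75, f(4.25) = 107.5625, f(5) = 146, f(5.75) = 190.0625, f(6.5) = 239.75, f(7.25) = 295.0625.
Sum = Δs · [f(3.5) + f(4.25) + f(5) + ...].
Sum = 789.890625.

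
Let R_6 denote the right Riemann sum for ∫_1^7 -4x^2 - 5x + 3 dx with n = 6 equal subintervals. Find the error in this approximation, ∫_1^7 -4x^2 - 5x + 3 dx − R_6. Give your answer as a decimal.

Exact integral: ∫_1^7 f(x) dx = -558.
R_6 = -673.
Error = -558 − (-673) = 115.

115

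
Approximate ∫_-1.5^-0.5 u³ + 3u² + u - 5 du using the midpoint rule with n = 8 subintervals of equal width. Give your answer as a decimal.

Δu = (-0.5 − (-1.5))/8 = 0.125.
Midpoints: -1.4375, -1.3125, -1.1875, -1.0625, -0.9375, -0.8125, -0.6875, -0.5625.
f(-1.4375) = -13143/4096, f(-1.3125) = -13949/4096, f(-1.1875) = -14875/4096, f(-1.0625) = -15873/4096, f(-0.9375) = -16895/4096, f(-0.8125) = -17893/4096, f(-0.6875) = -18819/4096, f(-0.5625) = -19625/4096.
Sum = Δu · [f(-1.4375) + f(-1.3125) + f(-1.1875) + ...].
Sum = -4.

-4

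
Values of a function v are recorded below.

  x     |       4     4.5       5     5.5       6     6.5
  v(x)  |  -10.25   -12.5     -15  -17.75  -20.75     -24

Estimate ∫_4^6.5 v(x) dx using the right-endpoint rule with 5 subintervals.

Δx = 0.5.
Sum = 0.5·[(-12.5) + (-15) + (-17.75) + (-20.75) + (-24)] = -45.

-45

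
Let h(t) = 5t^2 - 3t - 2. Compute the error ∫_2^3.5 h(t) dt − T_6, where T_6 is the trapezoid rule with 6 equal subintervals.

Exact integral: ∫_2^3.5 h(t) dt = 42.75.
T_6 = 42.828125.
Error = 42.75 − 42.828125 = -0.078125.

-0.078125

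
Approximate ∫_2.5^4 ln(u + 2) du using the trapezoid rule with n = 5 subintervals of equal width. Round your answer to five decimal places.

Δu = (4 − 2.5)/5 = 0.3.
f(2.5) ≈ 1.50408, f(2.8) ≈ 1.56862, f(3.1) ≈ 1.62924, f(3.4) ≈ 1.68640, f(3.7) ≈ 1.74047, f(4) ≈ 1.79176.
T_5 = (Δu/2)·[f(u_0) + 2f(u_1) + ... + 2f(u_{4}) + f(u_5)].
Sum ≈ 2.48179.

2.48179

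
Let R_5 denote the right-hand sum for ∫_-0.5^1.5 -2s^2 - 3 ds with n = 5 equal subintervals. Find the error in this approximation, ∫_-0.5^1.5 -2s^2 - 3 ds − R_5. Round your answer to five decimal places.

Exact integral: ∫_-0.5^1.5 f(s) ds ≈ -8.3333333.
R_5 = -9.24.
Error ≈ -8.3333333 − (-9.24) ≈ 0.90667.

0.90667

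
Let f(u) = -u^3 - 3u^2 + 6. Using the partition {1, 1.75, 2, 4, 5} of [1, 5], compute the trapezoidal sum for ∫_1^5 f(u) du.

Subinterval widths: 0.75, 0.25, 2, 1.
f(1) = 2, f(1.75) = -8.546875, f(2) = -14, f(4) = -106, f(5) = -194.
On each subinterval the trapezoid contributes (Δu_i/2)·[f(u_{i-1}) + f(u_i)].
Sum = -275.2734375.

-275.2734375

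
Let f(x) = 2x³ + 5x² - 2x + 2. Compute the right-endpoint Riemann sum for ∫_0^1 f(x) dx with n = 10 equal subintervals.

Δx = (1 − 0)/10 = 0.1.
Right endpoints: 0.1, 0.2, 0.3, 0.4, 0.5, 0.6, 0.7, 0.8, 0.9, 1.
f(0.1) = 1.852, f(0.2) = 1.816, f(0.3) = 1.904, f(0.4) = 2.128, f(0.5) = 2.5, f(0.6) = 3.032, f(0.7) = 3.736, f(0.8) = 4.624, f(0.9) = 5.708, f(1) = 7.
Sum = Δx · [f(0.1) + f(0.2) + f(0.3) + ...].
Sum = 3.43.

3.43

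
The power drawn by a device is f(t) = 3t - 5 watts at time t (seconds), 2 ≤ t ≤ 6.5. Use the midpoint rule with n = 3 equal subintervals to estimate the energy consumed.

34.875

Δt = (6.5 − 2)/3 = 1.5.
Midpoints: 2.75, 4.25, 5.75.
f(2.75) = 3.25, f(4.25) = 7.75, f(5.75) = 12.25.
Sum = Δt · [f(2.75) + f(4.25) + f(5.75)].
Sum = 34.875.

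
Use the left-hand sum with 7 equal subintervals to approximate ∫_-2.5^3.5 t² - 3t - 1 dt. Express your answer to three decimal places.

10.378

Δt = (3.5 − (-2.5))/7 = 6/7.
Left endpoints: -2.5, -23/14, -11/14, 1/14, 13/14, 25/14, 37/14.
f(-2.5) = 12.75, f(-23/14) = 1299/196, f(-11/14) = 387/196, f(1/14) = -237/196, f(13/14) = -573/196, f(25/14) = -621/196, f(37/14) = -381/196.
Sum = Δt · [f(-2.5) + f(-23/14) + f(-11/14) + ...].
Sum ≈ 10.378.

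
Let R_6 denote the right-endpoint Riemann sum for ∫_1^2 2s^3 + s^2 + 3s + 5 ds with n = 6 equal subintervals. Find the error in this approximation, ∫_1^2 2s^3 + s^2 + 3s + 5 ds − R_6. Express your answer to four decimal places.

Exact integral: ∫_1^2 f(s) ds ≈ 19.333333.
R_6 ≈ 21.046296.
Error ≈ 19.333333 − 21.046296 ≈ -1.7130.

-1.7130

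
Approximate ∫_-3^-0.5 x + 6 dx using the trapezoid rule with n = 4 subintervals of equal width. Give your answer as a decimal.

Δx = (-0.5 − (-3))/4 = 0.625.
f(-3) = 3, f(-2.375) = 3.625, f(-1.75) = 4.25, f(-1.125) = 4.875, f(-0.5) = 5.5.
T_4 = (Δx/2)·[f(x_0) + 2f(x_1) + 2f(x_2) + 2f(x_3) + f(x_4)].
Sum = 10.625.

10.625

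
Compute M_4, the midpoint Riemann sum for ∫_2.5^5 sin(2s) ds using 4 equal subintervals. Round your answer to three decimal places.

Δs = (5 − 2.5)/4 = 0.625.
Midpoints: 2.8125, 3.4375, 4.0625, 4.6875.
f(2.8125) ≈ -0.612, f(3.4375) ≈ 0.558, f(4.0625) ≈ 0.963, f(4.6875) ≈ 0.050.
Sum = Δs · [f(2.8125) + f(3.4375) + f(4.0625) + f(4.6875)].
Sum ≈ 0.600.

0.600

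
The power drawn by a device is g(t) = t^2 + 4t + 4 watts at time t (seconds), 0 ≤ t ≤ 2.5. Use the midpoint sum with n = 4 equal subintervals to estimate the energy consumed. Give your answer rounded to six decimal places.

Δt = (2.5 − 0)/4 = 0.625.
Midpoints: 0.3125, 0.9375, 1.5625, 2.1875.
g(0.3125) = 5.34765625, g(0.9375) = 8.62890625, g(1.5625) = 12.69140625, g(2.1875) = 17.53515625.
Sum = Δt · [g(0.3125) + g(0.9375) + g(1.5625) + g(2.1875)].
Sum ≈ 27.626953.

27.626953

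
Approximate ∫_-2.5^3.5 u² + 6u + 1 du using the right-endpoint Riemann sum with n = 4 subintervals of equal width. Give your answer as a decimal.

Δu = (3.5 − (-2.5))/4 = 1.5.
Right endpoints: -1, 0.5, 2, 3.5.
f(-1) = -4, f(0.5) = 4.25, f(2) = 17, f(3.5) = 34.25.
Sum = Δu · [f(-1) + f(0.5) + f(2) + f(3.5)].
Sum = 77.25.

77.25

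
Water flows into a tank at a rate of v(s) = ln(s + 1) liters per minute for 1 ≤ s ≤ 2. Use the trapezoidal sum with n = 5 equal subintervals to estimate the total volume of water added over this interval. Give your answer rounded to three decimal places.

0.909

Δs = (2 − 1)/5 = 0.2.
v(1) ≈ 0.693, v(1.2) ≈ 0.788, v(1.4) ≈ 0.875, v(1.6) ≈ 0.956, v(1.8) ≈ 1.030, v(2) ≈ 1.099.
T_5 = (Δs/2)·[v(s_0) + 2v(s_1) + ... + 2v(s_{4}) + v(s_5)].
Sum ≈ 0.909.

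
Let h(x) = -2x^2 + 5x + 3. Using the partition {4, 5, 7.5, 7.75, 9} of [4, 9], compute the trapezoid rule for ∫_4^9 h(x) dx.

Subinterval widths: 1, 2.5, 0.25, 1.25.
h(4) = -9, h(5) = -22, h(7.5) = -72, h(7.75) = -78.375, h(9) = -114.
On each subinterval the trapezoid contributes (Δx_i/2)·[h(x_{i-1}) + h(x_i)].
Sum = -272.03125.

-272.03125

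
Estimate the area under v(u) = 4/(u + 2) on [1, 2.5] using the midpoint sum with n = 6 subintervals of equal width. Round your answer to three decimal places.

1.621

Δu = (2.5 − 1)/6 = 0.25.
Midpoints: 1.125, 1.375, 1.625, 1.875, 2.125, 2.375.
v(1.125) = 1.28, v(1.375) = 32/27, v(1.625) = 32/29, v(1.875) = 32/31, v(2.125) = 32/33, v(2.375) = 32/35.
Sum = Δu · [v(1.125) + v(1.375) + v(1.625) + ...].
Sum ≈ 1.621.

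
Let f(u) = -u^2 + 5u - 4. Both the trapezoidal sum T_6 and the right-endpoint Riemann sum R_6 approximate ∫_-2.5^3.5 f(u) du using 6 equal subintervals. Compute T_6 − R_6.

-12

T_6 = -29.5.
R_6 = -17.5.
T_6 − R_6 = -12.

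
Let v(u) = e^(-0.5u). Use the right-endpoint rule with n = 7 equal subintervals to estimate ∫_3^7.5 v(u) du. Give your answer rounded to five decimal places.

0.33849

Δu = (7.5 − 3)/7 = 9/14.
Right endpoints: 51/14, 30/7, 69/14, 39/7, 87/14, 48/7, 7.5.
v(51/14) ≈ 0.16179, v(30/7) ≈ 0.11732, v(69/14) ≈ 0.08507, v(39/7) ≈ 0.06169, v(87/14) ≈ 0.04473, v(48/7) ≈ 0.03243, v(7.5) ≈ 0.02352.
Sum = Δu · [v(51/14) + v(30/7) + v(69/14) + ...].
Sum ≈ 0.33849.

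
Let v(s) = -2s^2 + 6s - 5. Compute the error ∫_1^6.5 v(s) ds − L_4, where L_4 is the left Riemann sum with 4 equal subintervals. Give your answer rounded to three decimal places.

Exact integral: ∫_1^6.5 v(s) ds ≈ -86.16667.
L_4 = -55.6015625.
Error ≈ -86.16667 − (-55.6015625) ≈ -30.565.

-30.565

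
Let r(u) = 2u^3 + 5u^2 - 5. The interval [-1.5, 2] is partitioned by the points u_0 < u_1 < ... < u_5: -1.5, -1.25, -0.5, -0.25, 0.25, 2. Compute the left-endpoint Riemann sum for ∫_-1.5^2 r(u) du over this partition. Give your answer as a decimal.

Subinterval widths: 0.25, 0.75, 0.25, 0.5, 1.75.
Left endpoints: -1.5, -1.25, -0.5, -0.25, 0.25.
r(-1.5) = -0.5, r(-1.25) = -1.09375, r(-0.5) = -4, r(-0.25) = -4.71875, r(0.25) = -4.65625.
Sum = Σ Δu_i · r(u_i).
Sum = -12.453125.

-12.453125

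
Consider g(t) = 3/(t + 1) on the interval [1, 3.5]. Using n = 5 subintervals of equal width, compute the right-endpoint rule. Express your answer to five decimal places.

2.23690

Δt = (3.5 − 1)/5 = 0.5.
Right endpoints: 1.5, 2, 2.5, 3, 3.5.
g(1.5) = 1.2, g(2) = 1, g(2.5) = 6/7, g(3) = 0.75, g(3.5) = 2/3.
Sum = Δt · [g(1.5) + g(2) + g(2.5) + g(3) + g(3.5)].
Sum ≈ 2.23690.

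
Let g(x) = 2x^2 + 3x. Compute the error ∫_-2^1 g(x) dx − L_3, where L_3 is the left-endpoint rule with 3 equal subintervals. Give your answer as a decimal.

Exact integral: ∫_-2^1 g(x) dx = 1.5.
L_3 = 1.
Error = 1.5 − 1 = 0.5.

0.5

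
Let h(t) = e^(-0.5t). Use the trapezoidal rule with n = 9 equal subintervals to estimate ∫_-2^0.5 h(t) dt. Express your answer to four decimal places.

3.8852

Δt = (0.5 − (-2))/9 = 5/18.
h(-2) ≈ 2.7183, h(-31/18) ≈ 2.3658, h(-13/9) ≈ 2.0590, h(-7/6) ≈ 1.7920, h(-8/9) ≈ 1.5596, h(-11/18) ≈ 1.3574, h(-1/3) ≈ 1.1814, h(-1/18) ≈ 1.0282, h(2/9) ≈ 0.8948, h(0.5) ≈ 0.7788.
T_9 = (Δt/2)·[h(t_0) + 2h(t_1) + ... + 2h(t_{8}) + h(t_9)].
Sum ≈ 3.8852.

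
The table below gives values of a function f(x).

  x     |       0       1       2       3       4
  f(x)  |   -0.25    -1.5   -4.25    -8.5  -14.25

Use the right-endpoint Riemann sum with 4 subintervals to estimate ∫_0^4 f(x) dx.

-28.5

Δx = 1.
Sum = 1·[(-1.5) + (-4.25) + (-8.5) + (-14.25)] = -28.5.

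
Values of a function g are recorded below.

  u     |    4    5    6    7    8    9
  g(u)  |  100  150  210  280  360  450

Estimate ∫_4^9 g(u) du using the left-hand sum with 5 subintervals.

Δu = 1.
Sum = 1·[100 + 150 + 210 + 280 + 360] = 1100.

1100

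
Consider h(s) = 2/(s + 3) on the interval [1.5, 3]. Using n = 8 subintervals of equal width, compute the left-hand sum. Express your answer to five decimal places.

0.58591

Δs = (3 − 1.5)/8 = 0.1875.
Left endpoints: 1.5, 1.6875, 1.875, 2.0625, 2.25, 2.4375, 2.625, 2.8125.
h(1.5) = 4/9, h(1.6875) = 32/75, h(1.875) = 16/39, h(2.0625) = 32/81, h(2.25) = 8/21, h(2.4375) = 32/87, h(2.625) = 16/45, h(2.8125) = 32/93.
Sum = Δs · [h(1.5) + h(1.6875) + h(1.875) + ...].
Sum ≈ 0.58591.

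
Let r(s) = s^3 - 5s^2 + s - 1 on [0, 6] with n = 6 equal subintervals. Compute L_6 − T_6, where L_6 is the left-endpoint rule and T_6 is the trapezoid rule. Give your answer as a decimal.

L_6 = -41.
T_6 = -20.
L_6 − T_6 = -21.

-21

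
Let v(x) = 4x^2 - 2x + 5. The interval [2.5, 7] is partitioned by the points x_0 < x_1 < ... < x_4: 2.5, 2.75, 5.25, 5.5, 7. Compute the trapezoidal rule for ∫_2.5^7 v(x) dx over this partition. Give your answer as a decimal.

428.9375

Subinterval widths: 0.25, 2.5, 0.25, 1.5.
v(2.5) = 25, v(2.75) = 29.75, v(5.25) = 104.75, v(5.5) = 115, v(7) = 187.
On each subinterval the trapezoid contributes (Δx_i/2)·[v(x_{i-1}) + v(x_i)].
Sum = 428.9375.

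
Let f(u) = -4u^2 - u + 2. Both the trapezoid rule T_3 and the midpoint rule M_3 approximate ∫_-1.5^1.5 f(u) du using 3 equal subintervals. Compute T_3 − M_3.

-3

T_3 = -5.
M_3 = -2.
T_3 − M_3 = -3.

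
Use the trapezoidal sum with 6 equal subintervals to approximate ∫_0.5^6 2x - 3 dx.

19.25

Δx = (6 − 0.5)/6 = 11/12.
f(0.5) = -2, f(17/12) = -1/6, f(7/3) = 5/3, f(3.25) = 3.5, f(25/6) = 16/3, f(61/12) = 43/6, f(6) = 9.
T_6 = (Δx/2)·[f(x_0) + 2f(x_1) + ... + 2f(x_{5}) + f(x_6)].
Sum = 19.25.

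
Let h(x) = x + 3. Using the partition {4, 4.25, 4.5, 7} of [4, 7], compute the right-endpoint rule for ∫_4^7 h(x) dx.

Subinterval widths: 0.25, 0.25, 2.5.
Right endpoints: 4.25, 4.5, 7.
h(4.25) = 7.25, h(4.5) = 7.5, h(7) = 10.
Sum = Σ Δx_i · h(x_i).
Sum = 28.6875.

28.6875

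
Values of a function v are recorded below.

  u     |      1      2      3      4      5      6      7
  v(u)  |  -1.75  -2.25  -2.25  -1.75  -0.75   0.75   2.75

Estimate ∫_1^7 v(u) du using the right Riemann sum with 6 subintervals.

Δu = 1.
Sum = 1·[(-2.25) + (-2.25) + (-1.75) + (-0.75) + 0.75 + 2.75] = -3.5.

-3.5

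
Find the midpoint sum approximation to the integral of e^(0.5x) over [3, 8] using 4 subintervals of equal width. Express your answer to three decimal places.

Δx = (8 − 3)/4 = 1.25.
Midpoints: 3.625, 4.875, 6.125, 7.375.
f(3.625) ≈ 6.126, f(4.875) ≈ 11.444, f(6.125) ≈ 21.381, f(7.375) ≈ 39.945.
Sum = Δx · [f(3.625) + f(4.875) + f(6.125) + f(7.375)].
Sum ≈ 98.620.

98.620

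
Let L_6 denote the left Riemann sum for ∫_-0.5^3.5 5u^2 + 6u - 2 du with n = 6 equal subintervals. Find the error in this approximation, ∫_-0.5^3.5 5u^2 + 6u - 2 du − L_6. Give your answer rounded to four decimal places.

26.5185

Exact integral: ∫_-0.5^3.5 f(u) du ≈ 99.666667.
L_6 ≈ 73.148148.
Error ≈ 99.666667 − 73.148148 ≈ 26.5185.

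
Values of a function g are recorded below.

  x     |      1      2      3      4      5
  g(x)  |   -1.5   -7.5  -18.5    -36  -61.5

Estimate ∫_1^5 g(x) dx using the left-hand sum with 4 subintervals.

-63.5

Δx = 1.
Sum = 1·[(-1.5) + (-7.5) + (-18.5) + (-36)] = -63.5.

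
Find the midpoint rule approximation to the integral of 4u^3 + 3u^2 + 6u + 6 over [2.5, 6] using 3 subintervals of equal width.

1546.125

Δu = (6 − 2.5)/3 = 7/6.
Midpoints: 37/12, 4.25, 65/12.
f(37/12) = 36779/216, f(4.25) = 392.75, f(65/12) = 164641/216.
Sum = Δu · [f(37/12) + f(4.25) + f(65/12)].
Sum = 1546.125.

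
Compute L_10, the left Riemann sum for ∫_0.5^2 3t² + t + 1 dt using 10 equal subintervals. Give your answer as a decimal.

Δt = (2 − 0.5)/10 = 0.15.
Left endpoints: 0.5, 0.65, 0.8, 0.95, 1.1, 1.25, 1.4, 1.55, 1.7, 1.85.
f(0.5) = 2.25, f(0.65) = 2.9175, f(0.8) = 3.72, f(0.95) = 4.6575, f(1.1) = 5.73, f(1.25) = 6.9375, f(1.4) = 8.28, f(1.55) = 9.7575, f(1.7) = 11.37, f(1.85) = 13.1175.
Sum = Δt · [f(0.5) + f(0.65) + f(0.8) + ...].
Sum = 10.310625.

10.310625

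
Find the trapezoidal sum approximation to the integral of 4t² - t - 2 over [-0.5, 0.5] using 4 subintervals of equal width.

-1.625

Δt = (0.5 − (-0.5))/4 = 0.25.
f(-0.5) = -0.5, f(-0.25) = -1.5, f(0) = -2, f(0.25) = -2, f(0.5) = -1.5.
T_4 = (Δt/2)·[f(t_0) + 2f(t_1) + 2f(t_2) + 2f(t_3) + f(t_4)].
Sum = -1.625.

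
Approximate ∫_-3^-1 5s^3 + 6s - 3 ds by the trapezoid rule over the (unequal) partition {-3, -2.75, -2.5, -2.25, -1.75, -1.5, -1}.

Subinterval widths: 0.25, 0.25, 0.25, 0.5, 0.25, 0.5.
f(-3) = -156, f(-2.75) = -123.484375, f(-2.5) = -96.125, f(-2.25) = -73.453125, f(-1.75) = -40.296875, f(-1.5) = -28.875, f(-1) = -14.
On each subinterval the trapezoid contributes (Δs_i/2)·[f(s_{i-1}) + f(s_i)].
Sum = -131.38671875.

-131.38671875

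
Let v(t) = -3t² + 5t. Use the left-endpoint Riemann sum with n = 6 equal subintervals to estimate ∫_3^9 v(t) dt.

Δt = (9 − 3)/6 = 1.
Left endpoints: 3, 4, 5, 6, 7, 8.
v(3) = -12, v(4) = -28, v(5) = -50, v(6) = -78, v(7) = -112, v(8) = -152.
Sum = Δt · [v(3) + v(4) + v(5) + ...].
Sum = -432.

-432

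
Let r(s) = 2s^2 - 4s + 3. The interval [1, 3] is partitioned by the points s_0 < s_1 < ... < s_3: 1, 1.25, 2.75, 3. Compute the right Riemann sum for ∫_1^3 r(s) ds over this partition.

Subinterval widths: 0.25, 1.5, 0.25.
Right endpoints: 1.25, 2.75, 3.
r(1.25) = 1.125, r(2.75) = 7.125, r(3) = 9.
Sum = Σ Δs_i · r(s_i).
Sum = 13.21875.

13.21875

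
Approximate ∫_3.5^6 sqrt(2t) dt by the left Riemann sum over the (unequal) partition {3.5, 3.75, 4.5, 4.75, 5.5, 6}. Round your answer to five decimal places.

7.43537

Subinterval widths: 0.25, 0.75, 0.25, 0.75, 0.5.
Left endpoints: 3.5, 3.75, 4.5, 4.75, 5.5.
f(3.5) ≈ 2.64575, f(3.75) ≈ 2.73861, f(4.5) ≈ 3.00000, f(4.75) ≈ 3.08221, f(5.5) ≈ 3.31662.
Sum = Σ Δt_i · f(t_i).
Sum ≈ 7.43537.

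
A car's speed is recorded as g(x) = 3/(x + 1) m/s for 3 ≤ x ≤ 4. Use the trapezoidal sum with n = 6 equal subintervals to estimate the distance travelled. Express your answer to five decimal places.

Δx = (4 − 3)/6 = 1/6.
g(3) = 0.75, g(19/6) = 0.72, g(10/3) = 9/13, g(3.5) = 2/3, g(11/3) = 9/14, g(23/6) = 18/29, g(4) = 0.6.
T_6 = (Δx/2)·[g(x_0) + 2g(x_1) + ... + 2g(x_{5}) + g(x_6)].
Sum ≈ 0.66959.

0.66959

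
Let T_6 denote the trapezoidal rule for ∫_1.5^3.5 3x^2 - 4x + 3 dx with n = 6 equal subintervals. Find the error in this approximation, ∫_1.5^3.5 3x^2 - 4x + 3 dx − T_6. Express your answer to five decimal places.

Exact integral: ∫_1.5^3.5 f(x) dx = 25.5.
T_6 ≈ 25.6111111.
Error ≈ 25.5 − 25.6111111 ≈ -0.11111.

-0.11111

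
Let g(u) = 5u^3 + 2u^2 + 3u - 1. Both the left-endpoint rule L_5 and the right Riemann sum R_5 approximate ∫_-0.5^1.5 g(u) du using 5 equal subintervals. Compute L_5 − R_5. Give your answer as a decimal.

-11

L_5 = 4.59.
R_5 = 15.59.
L_5 − R_5 = -11.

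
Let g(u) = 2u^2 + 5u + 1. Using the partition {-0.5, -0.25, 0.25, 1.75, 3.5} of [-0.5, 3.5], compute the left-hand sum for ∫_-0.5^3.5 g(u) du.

31.03125

Subinterval widths: 0.25, 0.5, 1.5, 1.75.
Left endpoints: -0.5, -0.25, 0.25, 1.75.
g(-0.5) = -1, g(-0.25) = -0.125, g(0.25) = 2.375, g(1.75) = 15.875.
Sum = Σ Δu_i · g(u_i).
Sum = 31.03125.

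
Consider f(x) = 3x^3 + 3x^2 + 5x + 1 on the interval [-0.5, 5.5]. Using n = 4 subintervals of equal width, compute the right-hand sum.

Δx = (5.5 − (-0.5))/4 = 1.5.
Right endpoints: 1, 2.5, 4, 5.5.
f(1) = 12, f(2.5) = 79.125, f(4) = 261, f(5.5) = 618.375.
Sum = Δx · [f(1) + f(2.5) + f(4) + f(5.5)].
Sum = 1455.75.

1455.75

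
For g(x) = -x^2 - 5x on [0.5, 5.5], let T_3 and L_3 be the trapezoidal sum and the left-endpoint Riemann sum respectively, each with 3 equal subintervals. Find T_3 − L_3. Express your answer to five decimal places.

T_3 ≈ -132.7314815.
L_3 ≈ -86.8981481.
T_3 − L_3 ≈ -45.83333.

-45.83333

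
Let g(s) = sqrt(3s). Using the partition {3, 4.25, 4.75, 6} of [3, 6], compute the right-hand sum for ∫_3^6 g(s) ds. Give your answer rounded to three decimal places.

Subinterval widths: 1.25, 0.5, 1.25.
Right endpoints: 4.25, 4.75, 6.
g(4.25) ≈ 3.571, g(4.75) ≈ 3.775, g(6) ≈ 4.243.
Sum = Σ Δs_i · g(s_i).
Sum ≈ 11.654.

11.654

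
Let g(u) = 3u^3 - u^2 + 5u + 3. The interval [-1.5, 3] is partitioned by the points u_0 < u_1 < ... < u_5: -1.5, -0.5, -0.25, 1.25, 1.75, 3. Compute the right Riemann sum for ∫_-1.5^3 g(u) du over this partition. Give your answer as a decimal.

145.48828125

Subinterval widths: 1, 0.25, 1.5, 0.5, 1.25.
Right endpoints: -0.5, -0.25, 1.25, 1.75, 3.
g(-0.5) = -0.125, g(-0.25) = 1.640625, g(1.25) = 13.546875, g(1.75) = 24.765625, g(3) = 90.
Sum = Σ Δu_i · g(u_i).
Sum = 145.48828125.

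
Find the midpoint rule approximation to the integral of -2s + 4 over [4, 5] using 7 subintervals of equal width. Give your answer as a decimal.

-5

Δs = (5 − 4)/7 = 1/7.
Midpoints: 57/14, 59/14, 61/14, 4.5, 65/14, 67/14, 69/14.
f(57/14) = -29/7, f(59/14) = -31/7, f(61/14) = -33/7, f(4.5) = -5, f(65/14) = -37/7, f(67/14) = -39/7, f(69/14) = -41/7.
Sum = Δs · [f(57/14) + f(59/14) + f(61/14) + ...].
Sum = -5.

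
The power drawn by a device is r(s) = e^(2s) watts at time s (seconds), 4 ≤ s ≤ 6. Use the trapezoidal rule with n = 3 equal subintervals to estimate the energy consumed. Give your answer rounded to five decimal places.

Δs = (6 − 4)/3 = 2/3.
r(4) ≈ 2980.95799, r(14/3) ≈ 11308.76461, r(16/3) ≈ 42901.69723, r(6) ≈ 162754.79142.
T_3 = (Δs/2)·[r(s_0) + 2r(s_1) + 2r(s_2) + r(s_3)].
Sum ≈ 91385.55770.

91385.55770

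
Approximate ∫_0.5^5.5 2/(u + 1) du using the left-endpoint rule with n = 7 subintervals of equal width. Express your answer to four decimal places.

3.3340

Δu = (5.5 − 0.5)/7 = 5/7.
Left endpoints: 0.5, 17/14, 27/14, 37/14, 47/14, 57/14, 67/14.
f(0.5) = 4/3, f(17/14) = 28/31, f(27/14) = 28/41, f(37/14) = 28/51, f(47/14) = 28/61, f(57/14) = 28/71, f(67/14) = 28/81.
Sum = Δu · [f(0.5) + f(17/14) + f(27/14) + ...].
Sum ≈ 3.3340.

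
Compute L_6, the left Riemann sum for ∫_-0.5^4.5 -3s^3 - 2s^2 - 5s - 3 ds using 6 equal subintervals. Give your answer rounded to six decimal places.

Δs = (4.5 − (-0.5))/6 = 5/6.
Left endpoints: -0.5, 1/3, 7/6, 2, 17/6, 11/3.
f(-0.5) = -0.625, f(1/3) = -5, f(7/6) = -1175/72, f(2) = -45, f(17/6) = -2435/24, f(11/3) = -1765/9.
Sum = Δs · [f(-0.5) + f(1/3) + f(7/6) + ...].
Sum ≈ -303.761574.

-303.761574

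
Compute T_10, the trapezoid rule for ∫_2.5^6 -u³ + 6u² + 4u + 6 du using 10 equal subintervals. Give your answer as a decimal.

Δu = (6 − 2.5)/10 = 0.35.
f(2.5) = 37.875, f(2.85) = 42.985875, f(3.2) = 47.472, f(3.55) = 51.076125, f(3.9) = 53.541, f(4.25) = 54.609375, f(4.6) = 54.024, f(4.95) = 51.527625, f(5.3) = 46.863, f(5.65) = 39.772875, f(6) = 30.
T_10 = (Δu/2)·[f(u_0) + 2f(u_1) + ... + 2f(u_{9}) + f(u_10)].
Sum = 166.53328125.

166.53328125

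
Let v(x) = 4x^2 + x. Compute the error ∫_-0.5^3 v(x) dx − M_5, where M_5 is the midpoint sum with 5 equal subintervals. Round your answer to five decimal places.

0.57167

Exact integral: ∫_-0.5^3 v(x) dx ≈ 40.5416667.
M_5 = 39.97.
Error ≈ 40.5416667 − 39.97 ≈ 0.57167.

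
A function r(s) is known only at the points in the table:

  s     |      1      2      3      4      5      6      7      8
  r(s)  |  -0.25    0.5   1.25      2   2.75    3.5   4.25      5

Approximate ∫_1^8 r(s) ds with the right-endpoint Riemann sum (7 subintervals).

Δs = 1.
Sum = 1·[0.5 + 1.25 + 2 + 2.75 + 3.5 + 4.25 + 5] = 19.25.

19.25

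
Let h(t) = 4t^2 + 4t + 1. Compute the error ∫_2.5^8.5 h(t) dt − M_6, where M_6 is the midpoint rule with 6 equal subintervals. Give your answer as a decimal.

2

Exact integral: ∫_2.5^8.5 h(t) dt = 936.
M_6 = 934.
Error = 936 − 934 = 2.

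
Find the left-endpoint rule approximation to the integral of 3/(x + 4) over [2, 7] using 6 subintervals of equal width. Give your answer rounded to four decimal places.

1.9165

Δx = (7 − 2)/6 = 5/6.
Left endpoints: 2, 17/6, 11/3, 4.5, 16/3, 37/6.
f(2) = 0.5, f(17/6) = 18/41, f(11/3) = 9/23, f(4.5) = 6/17, f(16/3) = 9/28, f(37/6) = 18/61.
Sum = Δx · [f(2) + f(17/6) + f(11/3) + ...].
Sum ≈ 1.9165.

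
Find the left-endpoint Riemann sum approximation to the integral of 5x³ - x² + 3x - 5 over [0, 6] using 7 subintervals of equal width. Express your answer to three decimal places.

Δx = (6 − 0)/7 = 6/7.
Left endpoints: 0, 6/7, 12/7, 18/7, 24/7, 30/7, 36/7.
f(0) = -5, f(6/7) = -5/343, f(12/7) = 7681/343, f(18/7) = 27823/343, f(24/7) = 66901/343, f(30/7) = 131395/343, f(36/7) = 227785/343.
Sum = Δx · [f(0) + f(6/7) + f(12/7) + ...].
Sum ≈ 1149.184.

1149.184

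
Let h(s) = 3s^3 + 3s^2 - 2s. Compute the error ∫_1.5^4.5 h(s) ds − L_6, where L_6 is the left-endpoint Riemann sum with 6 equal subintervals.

74.0625

Exact integral: ∫_1.5^4.5 h(s) ds = 373.5.
L_6 = 299.4375.
Error = 373.5 − 299.4375 = 74.0625.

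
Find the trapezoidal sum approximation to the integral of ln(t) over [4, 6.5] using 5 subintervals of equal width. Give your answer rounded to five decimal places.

4.11954

Δt = (6.5 − 4)/5 = 0.5.
f(4) ≈ 1.38629, f(4.5) ≈ 1.50408, f(5) ≈ 1.60944, f(5.5) ≈ 1.70475, f(6) ≈ 1.79176, f(6.5) ≈ 1.87180.
T_5 = (Δt/2)·[f(t_0) + 2f(t_1) + ... + 2f(t_{4}) + f(t_5)].
Sum ≈ 4.11954.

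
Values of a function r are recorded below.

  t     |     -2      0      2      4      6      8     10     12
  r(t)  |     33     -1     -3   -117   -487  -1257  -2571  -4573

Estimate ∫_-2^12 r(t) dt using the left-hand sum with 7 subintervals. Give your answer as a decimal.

-8806

Δt = 2.
Sum = 2·[33 + (-1) + (-3) + (-117) + (-487) + (-1257) + (-2571)] = -8806.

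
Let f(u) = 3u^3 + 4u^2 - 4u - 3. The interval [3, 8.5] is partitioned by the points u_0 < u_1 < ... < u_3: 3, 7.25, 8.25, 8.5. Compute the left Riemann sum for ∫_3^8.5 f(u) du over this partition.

2235.18359375

Subinterval widths: 4.25, 1, 0.25.
Left endpoints: 3, 7.25, 8.25.
f(3) = 102, f(7.25) = 1321.484375, f(8.25) = 1920.796875.
Sum = Σ Δu_i · f(u_i).
Sum = 2235.18359375.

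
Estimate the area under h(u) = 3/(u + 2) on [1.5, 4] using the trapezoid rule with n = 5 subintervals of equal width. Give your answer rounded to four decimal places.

1.6203

Δu = (4 − 1.5)/5 = 0.5.
h(1.5) = 6/7, h(2) = 0.75, h(2.5) = 2/3, h(3) = 0.6, h(3.5) = 6/11, h(4) = 0.5.
T_5 = (Δu/2)·[h(u_0) + 2h(u_1) + ... + 2h(u_{4}) + h(u_5)].
Sum ≈ 1.6203.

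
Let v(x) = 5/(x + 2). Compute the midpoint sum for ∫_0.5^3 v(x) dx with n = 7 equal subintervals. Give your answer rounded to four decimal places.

Δx = (3 − 0.5)/7 = 5/14.
Midpoints: 19/28, 29/28, 39/28, 1.75, 59/28, 69/28, 79/28.
v(19/28) = 28/15, v(29/28) = 28/17, v(39/28) = 28/19, v(1.75) = 4/3, v(59/28) = 28/23, v(69/28) = 1.12, v(79/28) = 28/27.
Sum = Δx · [v(19/28) + v(29/28) + v(39/28) + ...].
Sum ≈ 3.4626.

3.4626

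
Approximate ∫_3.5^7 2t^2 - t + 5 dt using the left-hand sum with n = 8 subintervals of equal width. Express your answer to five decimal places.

Δt = (7 − 3.5)/8 = 0.4375.
Left endpoints: 3.5, 3.9375, 4.375, 4.8125, 5.25, 5.6875, 6.125, 6.5625.
f(3.5) = 26, f(3.9375) = 32.0703125, f(4.375) = 38.90625, f(4.8125) = 46.5078125, f(5.25) = 54.875, f(5.6875) = 64.0078125, f(6.125) = 73.90625, f(6.5625) = 84.5703125.
Sum = Δt · [f(3.5) + f(3.9375) + f(4.375) + ...].
Sum ≈ 184.11914.

184.11914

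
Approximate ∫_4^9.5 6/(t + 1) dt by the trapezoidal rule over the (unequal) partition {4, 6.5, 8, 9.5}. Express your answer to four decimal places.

Subinterval widths: 2.5, 1.5, 1.5.
f(4) = 1.2, f(6.5) = 0.8, f(8) = 2/3, f(9.5) = 4/7.
On each subinterval the trapezoid contributes (Δt_i/2)·[f(t_{i-1}) + f(t_i)].
Sum ≈ 4.5286.

4.5286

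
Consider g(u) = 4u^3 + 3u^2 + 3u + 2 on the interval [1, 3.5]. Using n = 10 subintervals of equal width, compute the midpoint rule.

Δu = (3.5 − 1)/10 = 0.25.
Midpoints: 1.125, 1.375, 1.625, 1.875, 2.125, 2.375, 2.625, 2.875, 3.125, 3.375.
g(1.125) = 14.8671875, g(1.375) = 22.1953125, g(1.625) = 31.9609375, g(1.875) = 44.5390625, g(2.125) = 60.3046875, g(2.375) = 79.6328125, g(2.625) = 102.8984375, g(2.875) = 130.4765625, g(3.125) = 162.7421875, g(3.375) = 200.0703125.
Sum = Δu · [g(1.125) + g(1.375) + g(1.625) + ...].
Sum = 212.421875.

212.421875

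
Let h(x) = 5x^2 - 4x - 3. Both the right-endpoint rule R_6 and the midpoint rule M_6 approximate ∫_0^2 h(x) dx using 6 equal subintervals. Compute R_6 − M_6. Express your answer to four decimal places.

R_6 ≈ 1.518519.
M_6 ≈ -0.759259.
R_6 − M_6 ≈ 2.2778.

2.2778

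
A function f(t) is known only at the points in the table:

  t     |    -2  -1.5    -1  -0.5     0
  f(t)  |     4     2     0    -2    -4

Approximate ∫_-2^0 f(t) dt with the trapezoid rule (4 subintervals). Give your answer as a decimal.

Δt = 0.5.
T_4 = (0.5/2)·[4 + 2·2 + 2·0 + 2·(-2) + (-4)] = 0.

0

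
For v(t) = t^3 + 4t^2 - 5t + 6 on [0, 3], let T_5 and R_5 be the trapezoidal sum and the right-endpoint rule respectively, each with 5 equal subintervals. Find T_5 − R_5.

-14.4

T_5 = 53.28.
R_5 = 67.68.
T_5 − R_5 = -14.4.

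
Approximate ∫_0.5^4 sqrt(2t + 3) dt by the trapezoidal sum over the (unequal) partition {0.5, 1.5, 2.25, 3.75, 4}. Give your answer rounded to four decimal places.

9.4741

Subinterval widths: 1, 0.75, 1.5, 0.25.
f(0.5) ≈ 2.0000, f(1.5) ≈ 2.4495, f(2.25) ≈ 2.7386, f(3.75) ≈ 3.2404, f(4) ≈ 3.3166.
On each subinterval the trapezoid contributes (Δt_i/2)·[f(t_{i-1}) + f(t_i)].
Sum ≈ 9.4741.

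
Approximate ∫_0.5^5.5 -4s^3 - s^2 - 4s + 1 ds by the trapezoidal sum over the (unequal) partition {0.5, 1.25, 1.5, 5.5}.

-1484.9375

Subinterval widths: 0.75, 0.25, 4.
f(0.5) = -1.75, f(1.25) = -13.375, f(1.5) = -20.75, f(5.5) = -716.75.
On each subinterval the trapezoid contributes (Δs_i/2)·[f(s_{i-1}) + f(s_i)].
Sum = -1484.9375.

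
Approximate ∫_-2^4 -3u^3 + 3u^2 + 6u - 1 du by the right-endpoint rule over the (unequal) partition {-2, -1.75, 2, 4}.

Subinterval widths: 0.25, 3.75, 2.
Right endpoints: -1.75, 2, 4.
f(-1.75) = 13.765625, f(2) = -1, f(4) = -121.
Sum = Σ Δu_i · f(u_i).
Sum = -242.30859375.

-242.30859375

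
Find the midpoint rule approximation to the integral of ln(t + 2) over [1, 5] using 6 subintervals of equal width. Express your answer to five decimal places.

6.32905

Δt = (5 − 1)/6 = 2/3.
Midpoints: 4/3, 2, 8/3, 10/3, 4, 14/3.
f(4/3) ≈ 1.20397, f(2) ≈ 1.38629, f(8/3) ≈ 1.54045, f(10/3) ≈ 1.67398, f(4) ≈ 1.79176, f(14/3) ≈ 1.89712.
Sum = Δt · [f(4/3) + f(2) + f(8/3) + ...].
Sum ≈ 6.32905.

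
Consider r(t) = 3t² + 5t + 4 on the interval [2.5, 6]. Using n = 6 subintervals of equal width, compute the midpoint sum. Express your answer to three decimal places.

Δt = (6 − 2.5)/6 = 7/12.
Midpoints: 67/24, 3.375, 95/24, 109/24, 5.125, 137/24.
r(67/24) = 7937/192, r(3.375) = 55.046875, r(95/24) = 70.796875, r(109/24) = 17009/192, r(5.125) = 108.421875, r(137/24) = 130.296875.
Sum = Δt · [r(67/24) + r(3.375) + r(95/24) + ...].
Sum ≈ 288.452.

288.452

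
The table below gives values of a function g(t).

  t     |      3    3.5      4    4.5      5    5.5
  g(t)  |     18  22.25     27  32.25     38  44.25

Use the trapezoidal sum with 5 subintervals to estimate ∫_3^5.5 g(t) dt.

Δt = 0.5.
T_5 = (0.5/2)·[18 + 2·22.25 + 2·27 + 2·32.25 + 2·38 + 44.25] = 75.3125.

75.3125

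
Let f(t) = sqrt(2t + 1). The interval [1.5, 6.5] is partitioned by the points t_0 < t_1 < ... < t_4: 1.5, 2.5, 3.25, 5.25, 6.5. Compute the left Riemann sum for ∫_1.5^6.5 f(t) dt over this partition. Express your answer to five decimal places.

13.55330

Subinterval widths: 1, 0.75, 2, 1.25.
Left endpoints: 1.5, 2.5, 3.25, 5.25.
f(1.5) ≈ 2.00000, f(2.5) ≈ 2.44949, f(3.25) ≈ 2.73861, f(5.25) ≈ 3.39116.
Sum = Σ Δt_i · f(t_i).
Sum ≈ 13.55330.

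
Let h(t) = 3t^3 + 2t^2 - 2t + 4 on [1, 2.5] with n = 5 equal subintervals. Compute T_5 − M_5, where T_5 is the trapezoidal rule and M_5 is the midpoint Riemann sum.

T_5 = 39.44625.
M_5 = 38.8471875.
T_5 − M_5 = 0.5990625.

0.5990625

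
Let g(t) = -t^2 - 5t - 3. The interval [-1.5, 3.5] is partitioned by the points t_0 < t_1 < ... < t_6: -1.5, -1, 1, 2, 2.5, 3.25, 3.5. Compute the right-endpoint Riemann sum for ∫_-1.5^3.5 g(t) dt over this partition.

-75.921875

Subinterval widths: 0.5, 2, 1, 0.5, 0.75, 0.25.
Right endpoints: -1, 1, 2, 2.5, 3.25, 3.5.
g(-1) = 1, g(1) = -9, g(2) = -17, g(2.5) = -21.75, g(3.25) = -29.8125, g(3.5) = -32.75.
Sum = Σ Δt_i · g(t_i).
Sum = -75.921875.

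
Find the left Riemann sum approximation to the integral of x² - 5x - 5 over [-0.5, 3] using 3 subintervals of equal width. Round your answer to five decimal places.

Δx = (3 − (-0.5))/3 = 7/6.
Left endpoints: -0.5, 2/3, 11/6.
f(-0.5) = -2.25, f(2/3) = -71/9, f(11/6) = -389/36.
Sum = Δx · [f(-0.5) + f(2/3) + f(11/6)].
Sum ≈ -24.43519.

-24.43519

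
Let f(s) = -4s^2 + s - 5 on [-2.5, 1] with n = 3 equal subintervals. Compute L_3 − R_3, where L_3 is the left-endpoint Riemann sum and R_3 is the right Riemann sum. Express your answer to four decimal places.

L_3 ≈ -59.759259.
R_3 ≈ -31.175926.
L_3 − R_3 ≈ -28.5833.

-28.5833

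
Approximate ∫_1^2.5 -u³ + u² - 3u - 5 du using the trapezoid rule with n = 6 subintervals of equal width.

-20.08203125

Δu = (2.5 − 1)/6 = 0.25.
f(1) = -8, f(1.25) = -9.140625, f(1.5) = -10.625, f(1.75) = -12.546875, f(2) = -15, f(2.25) = -18.078125, f(2.5) = -21.875.
T_6 = (Δu/2)·[f(u_0) + 2f(u_1) + ... + 2f(u_{5}) + f(u_6)].
Sum = -20.08203125.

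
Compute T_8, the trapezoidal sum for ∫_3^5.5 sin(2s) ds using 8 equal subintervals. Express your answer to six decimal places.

0.462214

Δs = (5.5 − 3)/8 = 0.3125.
f(3) ≈ -0.279415, f(3.3125) ≈ 0.335197, f(3.625) ≈ 0.823081, f(3.9375) ≈ 0.999779, f(4.25) ≈ 0.798487, f(4.5625) ≈ 0.295308, f(4.875) ≈ -0.319519, f(5.1875) ≈ -0.813545, f(5.5) ≈ -0.999990.
T_8 = (Δs/2)·[f(s_0) + 2f(s_1) + ... + 2f(s_{7}) + f(s_8)].
Sum ≈ 0.462214.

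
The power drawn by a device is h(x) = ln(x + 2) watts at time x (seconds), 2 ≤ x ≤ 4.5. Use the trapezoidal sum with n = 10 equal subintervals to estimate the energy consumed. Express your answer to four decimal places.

Δx = (4.5 − 2)/10 = 0.25.
h(2) ≈ 1.3863, h(2.25) ≈ 1.4469, h(2.5) ≈ 1.5041, h(2.75) ≈ 1.5581, h(3) ≈ 1.6094, h(3.25) ≈ 1.6582, h(3.5) ≈ 1.7047, h(3.75) ≈ 1.7492, h(4) ≈ 1.7918, h(4.25) ≈ 1.8326, h(4.5) ≈ 1.8718.
T_10 = (Δx/2)·[h(x_0) + 2h(x_1) + ... + 2h(x_{9}) + h(x_10)].
Sum ≈ 4.1210.

4.1210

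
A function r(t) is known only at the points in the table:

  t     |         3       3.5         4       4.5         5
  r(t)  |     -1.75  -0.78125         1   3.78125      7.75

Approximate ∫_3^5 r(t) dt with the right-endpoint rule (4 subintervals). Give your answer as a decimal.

5.875

Δt = 0.5.
Sum = 0.5·[(-0.78125) + 1 + 3.78125 + 7.75] = 5.875.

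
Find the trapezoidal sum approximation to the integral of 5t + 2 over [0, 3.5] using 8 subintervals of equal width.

Δt = (3.5 − 0)/8 = 0.4375.
f(0) = 2, f(0.4375) = 4.1875, f(0.875) = 6.375, f(1.3125) = 8.5625, f(1.75) = 10.75, f(2.1875) = 12.9375, f(2.625) = 15.125, f(3.0625) = 17.3125, f(3.5) = 19.5.
T_8 = (Δt/2)·[f(t_0) + 2f(t_1) + ... + 2f(t_{7}) + f(t_8)].
Sum = 37.625.

37.625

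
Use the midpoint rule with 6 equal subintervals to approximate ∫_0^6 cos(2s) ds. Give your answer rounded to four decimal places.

Δs = (6 − 0)/6 = 1.
Midpoints: 0.5, 1.5, 2.5, 3.5, 4.5, 5.5.
f(0.5) ≈ 0.5403, f(1.5) ≈ -0.9900, f(2.5) ≈ 0.2837, f(3.5) ≈ 0.7539, f(4.5) ≈ -0.9111, f(5.5) ≈ 0.0044.
Sum = Δs · [f(0.5) + f(1.5) + f(2.5) + ...].
Sum ≈ -0.3188.

-0.3188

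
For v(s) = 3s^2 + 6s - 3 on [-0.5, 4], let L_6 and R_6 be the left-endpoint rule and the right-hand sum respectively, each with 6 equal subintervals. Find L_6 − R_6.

-55.6875

L_6 = 71.296875.
R_6 = 126.984375.
L_6 − R_6 = -55.6875.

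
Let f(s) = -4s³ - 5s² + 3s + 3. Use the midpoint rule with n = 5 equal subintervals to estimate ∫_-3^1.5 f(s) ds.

27.4725

Δs = (1.5 − (-3))/5 = 0.9.
Midpoints: -2.55, -1.65, -0.75, 0.15, 1.05.
f(-2.55) = 29.163, f(-1.65) = 2.406, f(-0.75) = -0.375, f(0.15) = 3.324, f(1.05) = -3.993.
Sum = Δs · [f(-2.55) + f(-1.65) + f(-0.75) + f(0.15) + f(1.05)].
Sum = 27.4725.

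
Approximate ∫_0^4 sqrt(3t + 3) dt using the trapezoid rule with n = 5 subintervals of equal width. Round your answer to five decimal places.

Δt = (4 − 0)/5 = 0.8.
f(0) ≈ 1.73205, f(0.8) ≈ 2.32379, f(1.6) ≈ 2.79285, f(2.4) ≈ 3.19374, f(3.2) ≈ 3.54965, f(4) ≈ 3.87298.
T_5 = (Δt/2)·[f(t_0) + 2f(t_1) + ... + 2f(t_{4}) + f(t_5)].
Sum ≈ 11.73004.

11.73004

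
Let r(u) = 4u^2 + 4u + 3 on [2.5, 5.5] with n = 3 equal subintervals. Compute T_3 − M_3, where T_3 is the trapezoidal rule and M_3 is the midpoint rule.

T_3 = 260.
M_3 = 257.
T_3 − M_3 = 3.

3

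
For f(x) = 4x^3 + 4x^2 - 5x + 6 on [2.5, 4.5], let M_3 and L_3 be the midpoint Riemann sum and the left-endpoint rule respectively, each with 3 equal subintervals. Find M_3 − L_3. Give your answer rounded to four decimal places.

105.7778

M_3 ≈ 445.259259.
L_3 ≈ 339.481481.
M_3 − L_3 ≈ 105.7778.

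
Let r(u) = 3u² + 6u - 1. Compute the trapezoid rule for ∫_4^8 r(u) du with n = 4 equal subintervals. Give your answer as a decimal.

Δu = (8 − 4)/4 = 1.
r(4) = 71, r(5) = 104, r(6) = 143, r(7) = 188, r(8) = 239.
T_4 = (Δu/2)·[r(u_0) + 2r(u_1) + 2r(u_2) + 2r(u_3) + r(u_4)].
Sum = 590.

590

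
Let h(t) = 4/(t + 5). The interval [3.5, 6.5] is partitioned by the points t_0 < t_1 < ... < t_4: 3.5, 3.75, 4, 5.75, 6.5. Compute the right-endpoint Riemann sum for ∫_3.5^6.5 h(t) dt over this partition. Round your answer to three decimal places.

1.137

Subinterval widths: 0.25, 0.25, 1.75, 0.75.
Right endpoints: 3.75, 4, 5.75, 6.5.
h(3.75) = 16/35, h(4) = 4/9, h(5.75) = 16/43, h(6.5) = 8/23.
Sum = Σ Δt_i · h(t_i).
Sum ≈ 1.137.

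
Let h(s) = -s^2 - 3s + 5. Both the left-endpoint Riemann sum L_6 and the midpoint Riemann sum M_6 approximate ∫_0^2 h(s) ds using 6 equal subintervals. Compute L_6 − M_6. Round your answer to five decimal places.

1.61111

L_6 ≈ 2.9629630.
M_6 ≈ 1.3518519.
L_6 − M_6 ≈ 1.61111.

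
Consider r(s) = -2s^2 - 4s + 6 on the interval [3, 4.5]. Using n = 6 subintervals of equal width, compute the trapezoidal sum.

Δs = (4.5 − 3)/6 = 0.25.
r(3) = -24, r(3.25) = -28.125, r(3.5) = -32.5, r(3.75) = -37.125, r(4) = -42, r(4.25) = -47.125, r(4.5) = -52.5.
T_6 = (Δs/2)·[r(s_0) + 2r(s_1) + ... + 2r(s_{5}) + r(s_6)].
Sum = -56.28125.

-56.28125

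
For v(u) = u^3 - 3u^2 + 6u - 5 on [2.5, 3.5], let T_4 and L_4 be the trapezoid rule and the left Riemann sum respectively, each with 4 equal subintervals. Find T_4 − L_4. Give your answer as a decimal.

1.90625

T_4 = 13.5625.
L_4 = 11.65625.
T_4 − L_4 = 1.90625.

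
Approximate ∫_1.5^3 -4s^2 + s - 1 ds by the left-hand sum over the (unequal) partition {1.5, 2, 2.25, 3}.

Subinterval widths: 0.5, 0.25, 0.75.
Left endpoints: 1.5, 2, 2.25.
f(1.5) = -8.5, f(2) = -15, f(2.25) = -19.
Sum = Σ Δs_i · f(s_i).
Sum = -22.25.

-22.25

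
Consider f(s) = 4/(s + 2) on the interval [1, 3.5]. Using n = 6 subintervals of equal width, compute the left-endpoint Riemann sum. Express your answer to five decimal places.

Δs = (3.5 − 1)/6 = 5/12.
Left endpoints: 1, 17/12, 11/6, 2.25, 8/3, 37/12.
f(1) = 4/3, f(17/12) = 48/41, f(11/6) = 24/23, f(2.25) = 16/17, f(8/3) = 6/7, f(37/12) = 48/61.
Sum = Δs · [f(1) + f(17/12) + f(11/6) + ...].
Sum ≈ 2.55531.

2.55531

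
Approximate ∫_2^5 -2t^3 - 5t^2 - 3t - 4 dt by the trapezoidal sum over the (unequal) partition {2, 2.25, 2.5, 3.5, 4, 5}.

-552.8359375

Subinterval widths: 0.25, 0.25, 1, 0.5, 1.
f(2) = -46, f(2.25) = -58.84375, f(2.5) = -74, f(3.5) = -161.5, f(4) = -224, f(5) = -394.
On each subinterval the trapezoid contributes (Δt_i/2)·[f(t_{i-1}) + f(t_i)].
Sum = -552.8359375.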